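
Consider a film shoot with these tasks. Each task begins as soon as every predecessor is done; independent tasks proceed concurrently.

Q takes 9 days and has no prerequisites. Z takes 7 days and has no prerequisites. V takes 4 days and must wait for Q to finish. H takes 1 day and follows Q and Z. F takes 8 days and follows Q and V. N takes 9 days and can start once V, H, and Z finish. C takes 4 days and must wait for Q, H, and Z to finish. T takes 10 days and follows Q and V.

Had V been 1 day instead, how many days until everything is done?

Baseline: Q→V→T = 9+4+10 = 23 → 23 days.
Since V is critical, the -3 change carries straight to that chain (now 20 days).
The critical path is still Q→V→T; finish is now 20 days.

20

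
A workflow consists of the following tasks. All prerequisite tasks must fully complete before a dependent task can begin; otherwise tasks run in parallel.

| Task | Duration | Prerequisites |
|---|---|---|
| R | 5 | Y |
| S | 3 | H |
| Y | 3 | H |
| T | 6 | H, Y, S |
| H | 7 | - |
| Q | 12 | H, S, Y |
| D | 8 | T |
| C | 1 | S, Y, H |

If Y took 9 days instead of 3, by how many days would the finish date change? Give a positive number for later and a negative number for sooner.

6

Critical path before the change: H→Y→T→D = 7+3+6+8 = 24 giving 24 days.
Y is on the critical path; changing it to 9 makes that path 30 days.
No other chain overtakes it, so the finish is 30 days.
Change in finish: 30 − 24 = +6 days.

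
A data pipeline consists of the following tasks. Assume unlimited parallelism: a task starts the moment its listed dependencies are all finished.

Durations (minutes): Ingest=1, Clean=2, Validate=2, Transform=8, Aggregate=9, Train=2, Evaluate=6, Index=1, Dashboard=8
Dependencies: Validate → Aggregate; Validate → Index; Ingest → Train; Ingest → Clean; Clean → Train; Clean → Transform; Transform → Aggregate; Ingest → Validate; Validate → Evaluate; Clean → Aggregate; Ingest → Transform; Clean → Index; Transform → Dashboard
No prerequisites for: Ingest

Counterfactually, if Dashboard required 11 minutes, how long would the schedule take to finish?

Baseline: Ingest→Clean→Transform→Aggregate = 1+2+8+9 = 20 → 20 minutes.
The longest path through Dashboard is only 19 minutes, so Dashboard has float 1.
New critical path: Ingest→Clean→Transform→Dashboard = 1+2+8+11 = 22 ⇒ 22 minutes.

22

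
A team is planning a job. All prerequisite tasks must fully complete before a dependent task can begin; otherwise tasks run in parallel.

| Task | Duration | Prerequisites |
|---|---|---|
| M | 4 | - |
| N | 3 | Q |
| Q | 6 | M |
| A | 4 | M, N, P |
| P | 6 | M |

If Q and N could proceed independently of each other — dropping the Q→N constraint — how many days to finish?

14

Original critical path: M→Q→N→A = 4+6+3+4 = 17 ⇒ 17 days.
Without Q→N, N's earliest start moves from 10 to 0.
After: M→P→A = 4+6+4 = 14 → 14 days.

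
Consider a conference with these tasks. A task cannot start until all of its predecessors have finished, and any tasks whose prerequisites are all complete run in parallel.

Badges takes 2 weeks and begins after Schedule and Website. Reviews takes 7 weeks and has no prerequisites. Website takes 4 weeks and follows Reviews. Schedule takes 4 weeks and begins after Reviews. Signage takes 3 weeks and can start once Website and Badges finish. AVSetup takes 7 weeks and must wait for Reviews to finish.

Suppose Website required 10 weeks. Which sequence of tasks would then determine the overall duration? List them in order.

As given, the longest chain is Reviews→Website→Badges→Signage = 7+4+2+3 = 16, so the finish is 16 weeks.
Website lies on that path, so at 10 weeks the path becomes 22 weeks.
That remains the longest chain; total 22 weeks.

Reviews, Website, Badges, Signage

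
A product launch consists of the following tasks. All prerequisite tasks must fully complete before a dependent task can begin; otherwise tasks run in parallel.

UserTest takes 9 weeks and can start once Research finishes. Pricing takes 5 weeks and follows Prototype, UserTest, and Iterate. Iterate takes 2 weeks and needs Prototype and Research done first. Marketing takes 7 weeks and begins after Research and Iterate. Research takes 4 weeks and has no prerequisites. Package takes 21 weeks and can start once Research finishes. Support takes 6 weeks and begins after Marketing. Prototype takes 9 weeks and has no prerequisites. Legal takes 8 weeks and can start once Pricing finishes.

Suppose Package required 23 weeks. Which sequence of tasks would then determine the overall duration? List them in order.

The binding path is Research→UserTest→Pricing→Legal = 4+9+5+8 = 26; finish at 26 weeks.
Package is off the critical path — its longest chain is 25 weeks, giving 1 of slack.
Now Research→Package = 4+23 = 27 is longest, so the finish becomes 27 weeks.

Research, Package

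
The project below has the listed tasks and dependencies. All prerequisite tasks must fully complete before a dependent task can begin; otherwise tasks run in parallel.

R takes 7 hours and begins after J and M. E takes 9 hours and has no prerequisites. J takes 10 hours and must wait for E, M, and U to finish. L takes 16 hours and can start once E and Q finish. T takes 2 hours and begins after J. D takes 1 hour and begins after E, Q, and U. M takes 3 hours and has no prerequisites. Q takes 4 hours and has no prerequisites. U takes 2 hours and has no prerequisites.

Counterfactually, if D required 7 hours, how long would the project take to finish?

26

Actual critical path: E→J→R = 9+10+7 = 26 ⇒ 26 hours.
The longest path through D is only 10 hours, so D has float 16.
That remains the longest chain; total 26 hours.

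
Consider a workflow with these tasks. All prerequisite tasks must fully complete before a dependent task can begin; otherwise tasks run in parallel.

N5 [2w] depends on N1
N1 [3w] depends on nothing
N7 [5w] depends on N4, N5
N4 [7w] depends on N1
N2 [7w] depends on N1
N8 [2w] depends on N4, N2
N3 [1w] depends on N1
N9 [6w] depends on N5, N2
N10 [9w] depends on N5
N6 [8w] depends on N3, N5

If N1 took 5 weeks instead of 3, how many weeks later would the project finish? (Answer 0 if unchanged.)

2

The binding path is N1→N2→N9 = 3+7+6 = 16; finish at 16 weeks.
Since N1 is critical, the +2 change carries straight to that chain (now 18 weeks).
No other chain overtakes it, so the finish is 18 weeks.
Change in finish: 18 − 16 = +2 weeks.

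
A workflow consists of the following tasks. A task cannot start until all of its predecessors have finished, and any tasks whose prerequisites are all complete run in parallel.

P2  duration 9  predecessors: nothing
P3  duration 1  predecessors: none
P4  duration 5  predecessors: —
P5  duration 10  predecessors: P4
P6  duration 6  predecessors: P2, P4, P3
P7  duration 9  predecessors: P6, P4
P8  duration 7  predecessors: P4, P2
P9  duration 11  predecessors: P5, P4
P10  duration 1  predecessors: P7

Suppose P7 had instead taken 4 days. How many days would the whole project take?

26

Critical path before the change: P4→P5→P9 = 5+10+11 = 26 giving 26 days.
P7 is off the critical path — its longest chain is 25 days, giving 1 of slack.
The critical path is still P4→P5→P9; finish is now 26 days.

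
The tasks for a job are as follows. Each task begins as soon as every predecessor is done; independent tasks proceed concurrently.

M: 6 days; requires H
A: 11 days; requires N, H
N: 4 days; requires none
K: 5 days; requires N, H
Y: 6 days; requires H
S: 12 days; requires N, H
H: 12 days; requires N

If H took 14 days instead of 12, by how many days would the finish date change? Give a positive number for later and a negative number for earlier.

2

Actual critical path: N→H→S = 4+12+12 = 28 ⇒ 28 days.
H lies on that path, so at 14 days the path becomes 30 days.
No other chain overtakes it, so the finish is 30 days.
Change in finish: 30 − 28 = +2 days.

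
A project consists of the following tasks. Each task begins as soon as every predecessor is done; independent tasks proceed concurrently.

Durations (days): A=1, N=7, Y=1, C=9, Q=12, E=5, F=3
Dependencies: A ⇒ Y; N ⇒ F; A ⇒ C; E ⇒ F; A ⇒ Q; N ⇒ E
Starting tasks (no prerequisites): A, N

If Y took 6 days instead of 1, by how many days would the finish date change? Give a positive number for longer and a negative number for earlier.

Baseline: N→E→F = 7+5+3 = 15 → 15 days.
Y is off the critical path — its longest chain is 2 days, giving 13 of slack.
The critical path is still N→E→F; finish is now 15 days.
Change in finish: 15 − 15 = +0 days.

0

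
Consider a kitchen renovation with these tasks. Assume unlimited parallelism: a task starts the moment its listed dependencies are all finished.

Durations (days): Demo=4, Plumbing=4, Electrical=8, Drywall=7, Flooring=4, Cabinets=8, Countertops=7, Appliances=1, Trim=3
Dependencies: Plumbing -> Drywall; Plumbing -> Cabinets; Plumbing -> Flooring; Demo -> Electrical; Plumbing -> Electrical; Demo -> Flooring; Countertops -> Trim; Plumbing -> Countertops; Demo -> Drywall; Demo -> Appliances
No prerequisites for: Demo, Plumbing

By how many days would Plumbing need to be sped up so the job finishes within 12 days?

Current finish: 14 days; target: 12.
Plumbing is on every critical path, so each day cut from Plumbing cuts the finish by one (this holds down to a finish of 12).
Need 14 − 12 = 2 days off Plumbing → Plumbing becomes 2 days, finish becomes 12.

2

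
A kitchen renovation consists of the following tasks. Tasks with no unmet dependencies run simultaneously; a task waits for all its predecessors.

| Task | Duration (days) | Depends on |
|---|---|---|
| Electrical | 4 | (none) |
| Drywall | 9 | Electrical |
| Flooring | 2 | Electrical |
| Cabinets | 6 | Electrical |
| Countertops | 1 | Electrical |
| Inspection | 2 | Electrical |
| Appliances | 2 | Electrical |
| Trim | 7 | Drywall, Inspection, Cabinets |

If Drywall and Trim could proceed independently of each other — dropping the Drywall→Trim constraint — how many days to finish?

17

Original critical path: Electrical→Drywall→Trim = 4+9+7 = 20 ⇒ 20 days.
Without Drywall→Trim, Trim's earliest start moves from 13 to 10.
The longest chain is now Electrical→Cabinets→Trim = 4+6+7 = 17, so the schedule takes 17 days.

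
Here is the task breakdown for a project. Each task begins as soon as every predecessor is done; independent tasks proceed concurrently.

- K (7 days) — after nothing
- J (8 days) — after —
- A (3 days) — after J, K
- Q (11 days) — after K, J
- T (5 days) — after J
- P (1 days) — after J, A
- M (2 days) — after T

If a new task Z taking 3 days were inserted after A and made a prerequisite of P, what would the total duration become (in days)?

Originally the project takes 19 days.
With Z inserted, P now waits for max(J, A, Z).
New critical path: J→Q = 8+11 = 19 ⇒ 19 days.

19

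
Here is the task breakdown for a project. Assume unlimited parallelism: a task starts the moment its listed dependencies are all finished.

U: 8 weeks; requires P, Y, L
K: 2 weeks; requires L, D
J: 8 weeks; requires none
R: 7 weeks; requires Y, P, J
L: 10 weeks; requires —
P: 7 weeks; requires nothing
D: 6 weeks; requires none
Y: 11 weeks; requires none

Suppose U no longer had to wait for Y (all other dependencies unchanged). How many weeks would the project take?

Original critical path: Y→U = 11+8 = 19 ⇒ 19 weeks.
Without Y→U, U's earliest start moves from 11 to 10.
The longest chain is now Y→R = 11+7 = 18, so the project takes 18 weeks.

18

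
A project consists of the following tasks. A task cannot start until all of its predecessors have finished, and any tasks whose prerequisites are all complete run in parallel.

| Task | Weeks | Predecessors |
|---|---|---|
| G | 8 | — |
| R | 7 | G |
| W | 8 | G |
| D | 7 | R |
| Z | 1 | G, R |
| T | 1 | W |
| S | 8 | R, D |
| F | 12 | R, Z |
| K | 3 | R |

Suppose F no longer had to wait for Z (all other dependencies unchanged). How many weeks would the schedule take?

30

Original critical path: G→R→D→S = 8+7+7+8 = 30 ⇒ 30 weeks.
Without Z→F, F's earliest start moves from 16 to 15.
New critical path: G→R→D→S = 8+7+7+8 = 30 ⇒ 30 weeks.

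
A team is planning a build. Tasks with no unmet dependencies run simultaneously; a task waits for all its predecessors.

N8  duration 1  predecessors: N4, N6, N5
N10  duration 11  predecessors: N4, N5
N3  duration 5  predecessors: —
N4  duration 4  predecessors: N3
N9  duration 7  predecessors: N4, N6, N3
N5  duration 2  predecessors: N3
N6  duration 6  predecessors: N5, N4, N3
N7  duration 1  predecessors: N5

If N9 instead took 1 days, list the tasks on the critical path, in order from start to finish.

N3, N4, N10

As given, the longest chain is N3→N4→N6→N9 = 5+4+6+7 = 22, so the finish is 22 days.
Since N9 is critical, the -6 change carries straight to that chain (now 16 days).
New critical path: N3→N4→N10 = 5+4+11 = 20 ⇒ 20 days.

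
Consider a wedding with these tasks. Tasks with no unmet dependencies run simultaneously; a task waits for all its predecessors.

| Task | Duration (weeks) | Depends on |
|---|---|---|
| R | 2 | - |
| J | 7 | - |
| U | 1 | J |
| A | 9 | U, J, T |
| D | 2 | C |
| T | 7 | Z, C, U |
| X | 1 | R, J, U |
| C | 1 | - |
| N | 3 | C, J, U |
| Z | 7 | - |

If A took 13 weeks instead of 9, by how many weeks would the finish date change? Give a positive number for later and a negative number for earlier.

The binding path is J→U→T→A = 7+1+7+9 = 24; finish at 24 weeks.
A is on the critical path; changing it to 13 makes that path 28 weeks.
That remains the longest chain; total 28 weeks.
Change in finish: 28 − 24 = +4 weeks.

4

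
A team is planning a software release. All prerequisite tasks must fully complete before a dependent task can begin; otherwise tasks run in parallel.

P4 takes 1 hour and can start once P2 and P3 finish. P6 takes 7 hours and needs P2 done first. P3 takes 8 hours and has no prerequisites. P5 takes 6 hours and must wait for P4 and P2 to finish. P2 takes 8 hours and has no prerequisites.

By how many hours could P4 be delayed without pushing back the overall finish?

Critical path: P2→P4→P5 = 8+1+6 = 15, so the finish is 15 hours.
P4 finishes as early as 9 and must finish by 9.
So P4 can slip 9 − 9 = 0 hours.

0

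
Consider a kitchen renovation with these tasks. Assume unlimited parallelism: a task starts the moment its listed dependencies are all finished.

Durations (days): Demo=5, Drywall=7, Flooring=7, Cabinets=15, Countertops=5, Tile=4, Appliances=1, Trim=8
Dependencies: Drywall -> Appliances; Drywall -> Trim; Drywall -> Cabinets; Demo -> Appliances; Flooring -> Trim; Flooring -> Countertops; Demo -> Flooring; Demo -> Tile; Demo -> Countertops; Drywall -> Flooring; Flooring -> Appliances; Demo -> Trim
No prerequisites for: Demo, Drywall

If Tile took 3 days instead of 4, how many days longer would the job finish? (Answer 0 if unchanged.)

0

Critical path before the change: Drywall→Flooring→Trim = 7+7+8 = 22 giving 22 days.
Tile has 13 days of float (longest path through it is 9).
The critical path is still Drywall→Flooring→Trim; finish is now 22 days.
Change in finish: 22 − 22 = +0 days.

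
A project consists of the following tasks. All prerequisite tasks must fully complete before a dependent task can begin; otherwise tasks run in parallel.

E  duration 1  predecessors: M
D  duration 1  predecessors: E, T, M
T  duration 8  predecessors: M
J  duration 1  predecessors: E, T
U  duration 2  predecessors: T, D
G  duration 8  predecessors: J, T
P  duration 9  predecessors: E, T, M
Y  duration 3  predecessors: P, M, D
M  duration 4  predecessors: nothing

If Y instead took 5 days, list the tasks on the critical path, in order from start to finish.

Baseline: M→T→P→Y = 4+8+9+3 = 24 → 24 days.
Since Y is critical, the +2 change carries straight to that chain (now 26 days).
No other chain overtakes it, so the finish is 26 days.

M, T, P, Y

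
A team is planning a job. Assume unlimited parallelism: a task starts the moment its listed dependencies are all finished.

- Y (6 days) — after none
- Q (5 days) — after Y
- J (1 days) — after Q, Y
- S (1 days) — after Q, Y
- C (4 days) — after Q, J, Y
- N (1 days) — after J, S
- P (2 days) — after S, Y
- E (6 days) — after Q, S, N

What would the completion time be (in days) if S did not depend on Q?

Original critical path: Y→Q→J→N→E = 6+5+1+1+6 = 19 ⇒ 19 days.
Without Q→S, S's earliest start moves from 11 to 6.
The longest chain is now Y→Q→J→N→E = 6+5+1+1+6 = 19, so the job takes 19 days.

19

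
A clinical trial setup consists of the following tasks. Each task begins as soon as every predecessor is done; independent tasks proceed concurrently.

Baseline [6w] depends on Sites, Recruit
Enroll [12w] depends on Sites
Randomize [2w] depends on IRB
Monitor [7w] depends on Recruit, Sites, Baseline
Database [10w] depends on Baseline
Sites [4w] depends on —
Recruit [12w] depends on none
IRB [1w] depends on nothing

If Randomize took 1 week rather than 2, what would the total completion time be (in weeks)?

28

Baseline: Recruit→Baseline→Database = 12+6+10 = 28 → 28 weeks.
Randomize has 25 weeks of float (longest path through it is 3).
The critical path is still Recruit→Baseline→Database; finish is now 28 weeks.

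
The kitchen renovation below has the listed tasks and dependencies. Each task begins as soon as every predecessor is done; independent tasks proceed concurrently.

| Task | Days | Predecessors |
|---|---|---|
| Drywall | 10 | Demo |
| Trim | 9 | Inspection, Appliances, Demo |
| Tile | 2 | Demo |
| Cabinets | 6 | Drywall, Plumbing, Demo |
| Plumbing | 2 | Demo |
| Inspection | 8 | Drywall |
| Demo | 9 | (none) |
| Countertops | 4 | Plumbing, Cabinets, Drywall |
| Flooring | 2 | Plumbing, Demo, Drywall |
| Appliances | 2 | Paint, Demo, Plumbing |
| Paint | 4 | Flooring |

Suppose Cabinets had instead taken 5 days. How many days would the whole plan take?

36

Actual critical path: Demo→Drywall→Flooring→Paint→Appliances→Trim = 9+10+2+4+2+9 = 36 ⇒ 36 days.
The longest path through Cabinets is only 29 days, so Cabinets has float 7.
That remains the longest chain; total 36 days.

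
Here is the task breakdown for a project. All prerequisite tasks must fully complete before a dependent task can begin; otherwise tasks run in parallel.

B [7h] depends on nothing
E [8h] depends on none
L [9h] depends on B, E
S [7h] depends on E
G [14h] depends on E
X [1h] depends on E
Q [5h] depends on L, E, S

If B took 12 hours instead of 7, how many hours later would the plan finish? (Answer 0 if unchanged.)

4

Actual critical path: E→L→Q = 8+9+5 = 22 ⇒ 22 hours.
B is off the critical path — its longest chain is 21 hours, giving 1 of slack.
Now B→L→Q = 12+9+5 = 26 is longest, so the finish becomes 26 hours.
Change in finish: 26 − 22 = +4 hours.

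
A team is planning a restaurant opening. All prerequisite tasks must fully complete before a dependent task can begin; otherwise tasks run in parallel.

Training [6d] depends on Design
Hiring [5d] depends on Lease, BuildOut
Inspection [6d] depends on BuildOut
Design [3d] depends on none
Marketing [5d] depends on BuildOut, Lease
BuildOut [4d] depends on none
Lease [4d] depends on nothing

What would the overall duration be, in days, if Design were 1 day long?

10

As given, the longest chain is BuildOut→Inspection = 4+6 = 10, so the finish is 10 days.
The longest path through Design is only 9 days, so Design has float 1.
The critical path is still BuildOut→Inspection; finish is now 10 days.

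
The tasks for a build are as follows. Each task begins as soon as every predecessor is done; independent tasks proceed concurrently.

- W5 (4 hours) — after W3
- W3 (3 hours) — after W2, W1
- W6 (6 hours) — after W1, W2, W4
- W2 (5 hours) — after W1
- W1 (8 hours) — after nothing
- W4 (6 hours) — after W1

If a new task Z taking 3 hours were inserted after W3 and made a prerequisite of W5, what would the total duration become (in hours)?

23

Originally the project takes 20 hours.
With Z inserted, W5 now waits for max(W3, Z).
New critical path: W1→W2→W3→Z→W5 = 8+5+3+3+4 = 23 ⇒ 23 hours.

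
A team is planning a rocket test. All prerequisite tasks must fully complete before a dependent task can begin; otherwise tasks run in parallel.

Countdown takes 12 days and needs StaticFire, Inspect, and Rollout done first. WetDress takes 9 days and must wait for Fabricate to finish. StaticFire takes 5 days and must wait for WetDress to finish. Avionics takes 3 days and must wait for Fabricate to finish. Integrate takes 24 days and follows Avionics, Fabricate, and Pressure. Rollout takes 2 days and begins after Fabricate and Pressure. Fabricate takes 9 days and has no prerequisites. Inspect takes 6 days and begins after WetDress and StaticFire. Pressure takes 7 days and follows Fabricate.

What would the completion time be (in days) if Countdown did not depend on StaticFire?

41

Before: longest chain Fabricate→WetDress→StaticFire→Inspect→Countdown = 9+9+5+6+12 = 41, finish 41.
Dropping StaticFire→Countdown doesn't change Countdown's earliest start (29); another predecessor still binds.
New critical path: Fabricate→WetDress→StaticFire→Inspect→Countdown = 9+9+5+6+12 = 41 ⇒ 41 days.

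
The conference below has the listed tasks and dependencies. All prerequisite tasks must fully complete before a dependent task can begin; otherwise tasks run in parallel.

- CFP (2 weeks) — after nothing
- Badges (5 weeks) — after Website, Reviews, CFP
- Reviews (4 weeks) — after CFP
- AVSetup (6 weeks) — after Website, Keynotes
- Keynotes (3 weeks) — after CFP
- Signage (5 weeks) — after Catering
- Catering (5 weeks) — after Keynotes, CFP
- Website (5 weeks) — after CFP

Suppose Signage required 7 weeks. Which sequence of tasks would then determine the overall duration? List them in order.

The binding path is CFP→Keynotes→Catering→Signage = 2+3+5+5 = 15; finish at 15 weeks.
Signage lies on that path, so at 7 weeks the path becomes 17 weeks.
The critical path is still CFP→Keynotes→Catering→Signage; finish is now 17 weeks.

CFP, Keynotes, Catering, Signage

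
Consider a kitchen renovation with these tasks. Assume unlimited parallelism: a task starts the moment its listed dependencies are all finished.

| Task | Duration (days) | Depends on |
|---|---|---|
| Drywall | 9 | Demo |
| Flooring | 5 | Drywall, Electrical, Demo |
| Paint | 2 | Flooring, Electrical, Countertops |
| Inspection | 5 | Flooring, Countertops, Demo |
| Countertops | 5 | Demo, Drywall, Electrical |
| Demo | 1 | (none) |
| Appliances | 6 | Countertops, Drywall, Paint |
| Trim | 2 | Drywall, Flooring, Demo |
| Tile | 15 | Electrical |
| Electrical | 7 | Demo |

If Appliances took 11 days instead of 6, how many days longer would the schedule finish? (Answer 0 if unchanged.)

5

As given, the longest chain is Demo→Drywall→Flooring→Paint→Appliances = 1+9+5+2+6 = 23, so the finish is 23 days.
Since Appliances is critical, the +5 change carries straight to that chain (now 28 days).
The critical path is still Demo→Drywall→Flooring→Paint→Appliances; finish is now 28 days.
Change in finish: 28 − 23 = +5 days.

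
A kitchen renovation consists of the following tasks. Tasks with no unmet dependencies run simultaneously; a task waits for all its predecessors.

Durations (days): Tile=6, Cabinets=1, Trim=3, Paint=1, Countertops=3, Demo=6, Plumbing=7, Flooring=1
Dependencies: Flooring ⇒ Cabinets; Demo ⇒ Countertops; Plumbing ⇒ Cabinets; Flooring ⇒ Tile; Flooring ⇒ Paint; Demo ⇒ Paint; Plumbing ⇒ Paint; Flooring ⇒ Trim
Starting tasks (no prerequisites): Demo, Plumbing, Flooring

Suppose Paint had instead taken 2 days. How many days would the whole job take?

9

Baseline: Demo→Countertops = 6+3 = 9 → 9 days.
Paint has 1 day of float (longest path through it is 8).
That remains the longest chain; total 9 days.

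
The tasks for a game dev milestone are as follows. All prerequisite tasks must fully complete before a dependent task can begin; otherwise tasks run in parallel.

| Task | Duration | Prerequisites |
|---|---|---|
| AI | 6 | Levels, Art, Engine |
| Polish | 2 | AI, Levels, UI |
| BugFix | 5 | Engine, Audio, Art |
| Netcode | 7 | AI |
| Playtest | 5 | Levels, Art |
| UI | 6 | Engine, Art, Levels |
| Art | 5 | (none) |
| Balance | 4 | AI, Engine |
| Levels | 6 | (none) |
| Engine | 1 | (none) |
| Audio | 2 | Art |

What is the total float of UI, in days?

5

Levels→AI→Netcode = 6+6+7 = 19 sets the makespan at 19 days.
Longest path through UI: 14 days (earliest finish 12, latest finish 17).
Float = 19 − 14 = 5.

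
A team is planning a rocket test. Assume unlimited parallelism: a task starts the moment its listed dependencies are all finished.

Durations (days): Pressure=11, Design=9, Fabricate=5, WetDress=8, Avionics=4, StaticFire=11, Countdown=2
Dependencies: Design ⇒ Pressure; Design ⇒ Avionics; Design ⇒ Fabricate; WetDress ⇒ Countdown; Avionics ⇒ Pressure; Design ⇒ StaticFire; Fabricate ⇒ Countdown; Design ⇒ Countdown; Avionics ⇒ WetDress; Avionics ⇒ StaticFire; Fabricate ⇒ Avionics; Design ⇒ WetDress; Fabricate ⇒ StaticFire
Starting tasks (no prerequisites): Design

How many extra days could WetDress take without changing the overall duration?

1

Critical path: Design→Fabricate→Avionics→Pressure = 9+5+4+11 = 29, so the finish is 29 days.
Longest path through WetDress: 28 days (earliest finish 26, latest finish 27).
Float = 29 − 28 = 1.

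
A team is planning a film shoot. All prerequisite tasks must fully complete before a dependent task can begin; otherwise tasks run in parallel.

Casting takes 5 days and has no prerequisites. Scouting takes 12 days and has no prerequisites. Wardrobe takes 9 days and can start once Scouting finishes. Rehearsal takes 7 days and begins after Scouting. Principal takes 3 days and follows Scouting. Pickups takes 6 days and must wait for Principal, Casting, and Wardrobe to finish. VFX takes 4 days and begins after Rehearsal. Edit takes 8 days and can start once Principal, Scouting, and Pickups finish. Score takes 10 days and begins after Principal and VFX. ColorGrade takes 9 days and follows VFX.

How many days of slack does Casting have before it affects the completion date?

16

Scouting→Wardrobe→Pickups→Edit = 12+9+6+8 = 35 sets the makespan at 35 days.
The longest chain containing Casting totals 19 days.
Slack of Casting = 16 − 0 = 16 days.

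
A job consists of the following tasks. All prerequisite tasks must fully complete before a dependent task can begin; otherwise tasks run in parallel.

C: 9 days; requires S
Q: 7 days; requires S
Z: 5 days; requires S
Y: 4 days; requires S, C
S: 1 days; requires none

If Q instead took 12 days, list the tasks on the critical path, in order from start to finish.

S, C, Y

Critical path before the change: S→C→Y = 1+9+4 = 14 giving 14 days.
Q has 6 days of float (longest path through it is 8).
No other chain overtakes it, so the finish is 14 days.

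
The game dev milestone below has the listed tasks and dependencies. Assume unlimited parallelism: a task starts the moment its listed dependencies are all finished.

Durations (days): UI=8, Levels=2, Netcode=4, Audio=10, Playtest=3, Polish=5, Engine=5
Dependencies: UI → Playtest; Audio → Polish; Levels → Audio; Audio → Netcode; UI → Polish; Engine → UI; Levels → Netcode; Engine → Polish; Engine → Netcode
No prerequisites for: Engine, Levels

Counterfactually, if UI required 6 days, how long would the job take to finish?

17

Baseline: Engine→UI→Polish = 5+8+5 = 18 → 18 days.
UI is on the critical path; changing it to 6 makes that path 16 days.
Now Levels→Audio→Polish = 2+10+5 = 17 is longest, so the finish becomes 17 days.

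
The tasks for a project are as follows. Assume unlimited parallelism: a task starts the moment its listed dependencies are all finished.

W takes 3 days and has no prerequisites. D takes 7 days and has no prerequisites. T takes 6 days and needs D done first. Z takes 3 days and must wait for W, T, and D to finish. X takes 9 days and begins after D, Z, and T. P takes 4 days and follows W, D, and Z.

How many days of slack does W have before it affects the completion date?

The longest chain is D→T→Z→X = 7+6+3+9 = 25; overall finish 25 days.
The longest chain containing W totals 15 days.
So W can slip 13 − 3 = 10 days.

10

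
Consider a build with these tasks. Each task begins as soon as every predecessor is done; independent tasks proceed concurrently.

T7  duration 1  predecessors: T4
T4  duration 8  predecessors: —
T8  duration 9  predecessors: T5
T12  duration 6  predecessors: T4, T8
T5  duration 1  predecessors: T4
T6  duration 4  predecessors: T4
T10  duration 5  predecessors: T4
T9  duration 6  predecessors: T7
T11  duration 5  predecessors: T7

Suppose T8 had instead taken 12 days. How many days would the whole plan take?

27

As given, the longest chain is T4→T5→T8→T12 = 8+1+9+6 = 24, so the finish is 24 days.
T8 lies on that path, so at 12 days the path becomes 27 days.
That remains the longest chain; total 27 days.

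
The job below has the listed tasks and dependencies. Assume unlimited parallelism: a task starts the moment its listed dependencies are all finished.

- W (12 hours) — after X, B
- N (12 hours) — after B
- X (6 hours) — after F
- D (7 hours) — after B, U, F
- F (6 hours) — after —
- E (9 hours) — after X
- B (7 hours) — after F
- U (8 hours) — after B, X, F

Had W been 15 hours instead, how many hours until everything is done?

Actual critical path: F→B→U→D = 6+7+8+7 = 28 ⇒ 28 hours.
The longest path through W is only 25 hours, so W has float 3.
The binding chain switches to F→B→W = 6+7+15 = 28; finish 28 hours.

28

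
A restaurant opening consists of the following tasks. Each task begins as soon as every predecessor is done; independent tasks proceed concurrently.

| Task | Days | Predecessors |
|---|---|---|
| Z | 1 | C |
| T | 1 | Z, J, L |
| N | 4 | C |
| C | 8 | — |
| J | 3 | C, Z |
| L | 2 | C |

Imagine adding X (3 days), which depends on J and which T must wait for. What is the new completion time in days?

Originally the restaurant opening takes 13 days.
With X inserted, T now waits for max(Z, J, L, X).
New critical path: C→Z→J→X→T = 8+1+3+3+1 = 16 ⇒ 16 days.

16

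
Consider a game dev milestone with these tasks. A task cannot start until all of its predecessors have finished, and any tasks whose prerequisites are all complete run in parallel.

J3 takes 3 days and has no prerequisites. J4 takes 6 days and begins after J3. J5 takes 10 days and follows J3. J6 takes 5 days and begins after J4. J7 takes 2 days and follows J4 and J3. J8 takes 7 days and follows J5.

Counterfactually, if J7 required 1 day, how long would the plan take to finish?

Baseline: J3→J5→J8 = 3+10+7 = 20 → 20 days.
The longest path through J7 is only 11 days, so J7 has float 9.
No other chain overtakes it, so the finish is 20 days.

20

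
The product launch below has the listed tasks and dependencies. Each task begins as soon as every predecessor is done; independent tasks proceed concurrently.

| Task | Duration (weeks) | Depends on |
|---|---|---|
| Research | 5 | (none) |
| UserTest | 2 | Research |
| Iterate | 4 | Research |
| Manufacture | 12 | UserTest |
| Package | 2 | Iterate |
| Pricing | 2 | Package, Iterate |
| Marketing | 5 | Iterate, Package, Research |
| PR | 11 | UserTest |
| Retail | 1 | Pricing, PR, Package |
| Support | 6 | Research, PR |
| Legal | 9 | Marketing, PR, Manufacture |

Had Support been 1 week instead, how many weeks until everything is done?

28

Critical path before the change: Research→UserTest→Manufacture→Legal = 5+2+12+9 = 28 giving 28 weeks.
Support has 4 weeks of float (longest path through it is 24).
No other chain overtakes it, so the finish is 28 weeks.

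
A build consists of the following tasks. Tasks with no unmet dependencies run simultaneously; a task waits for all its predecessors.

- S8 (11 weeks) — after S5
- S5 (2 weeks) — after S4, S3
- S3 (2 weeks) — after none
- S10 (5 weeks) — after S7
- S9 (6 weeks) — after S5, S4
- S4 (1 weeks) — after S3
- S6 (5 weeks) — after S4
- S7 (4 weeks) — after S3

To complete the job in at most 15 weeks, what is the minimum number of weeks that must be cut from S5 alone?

Current finish: 16 weeks; target: 15.
S5 is on every critical path, so each week cut from S5 cuts the finish by one (this holds down to a finish of 15).
Need 16 − 15 = 1 week off S5 → S5 becomes 1 week, finish becomes 15.

1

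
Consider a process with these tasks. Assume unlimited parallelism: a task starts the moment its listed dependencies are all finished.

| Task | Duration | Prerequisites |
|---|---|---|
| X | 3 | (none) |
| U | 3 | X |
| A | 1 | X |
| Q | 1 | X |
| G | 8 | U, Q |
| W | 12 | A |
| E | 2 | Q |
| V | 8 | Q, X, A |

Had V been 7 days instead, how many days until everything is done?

16

Actual critical path: X→A→W = 3+1+12 = 16 ⇒ 16 days.
V is off the critical path — its longest chain is 12 days, giving 4 of slack.
No other chain overtakes it, so the finish is 16 days.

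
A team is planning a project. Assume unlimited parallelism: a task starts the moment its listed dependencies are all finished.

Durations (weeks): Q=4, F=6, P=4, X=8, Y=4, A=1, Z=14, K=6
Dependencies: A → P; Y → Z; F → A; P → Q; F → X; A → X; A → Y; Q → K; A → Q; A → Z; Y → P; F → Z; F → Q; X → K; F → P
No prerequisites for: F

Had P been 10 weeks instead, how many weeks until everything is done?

31

Actual critical path: F→A→Y→P→Q→K = 6+1+4+4+4+6 = 25 ⇒ 25 weeks.
Since P is critical, the +6 change carries straight to that chain (now 31 weeks).
No other chain overtakes it, so the finish is 31 weeks.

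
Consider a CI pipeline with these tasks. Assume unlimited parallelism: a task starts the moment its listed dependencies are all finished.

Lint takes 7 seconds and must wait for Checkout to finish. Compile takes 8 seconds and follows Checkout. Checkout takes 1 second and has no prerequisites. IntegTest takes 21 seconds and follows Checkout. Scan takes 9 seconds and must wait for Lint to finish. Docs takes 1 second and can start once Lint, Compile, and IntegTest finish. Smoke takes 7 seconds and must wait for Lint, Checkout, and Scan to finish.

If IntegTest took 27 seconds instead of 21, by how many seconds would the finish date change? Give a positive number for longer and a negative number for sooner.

5

As given, the longest chain is Checkout→Lint→Scan→Smoke = 1+7+9+7 = 24, so the finish is 24 seconds.
IntegTest is off the critical path — its longest chain is 23 seconds, giving 1 of slack.
The binding chain switches to Checkout→IntegTest→Docs = 1+27+1 = 29; finish 29 seconds.
Change in finish: 29 − 24 = +5 seconds.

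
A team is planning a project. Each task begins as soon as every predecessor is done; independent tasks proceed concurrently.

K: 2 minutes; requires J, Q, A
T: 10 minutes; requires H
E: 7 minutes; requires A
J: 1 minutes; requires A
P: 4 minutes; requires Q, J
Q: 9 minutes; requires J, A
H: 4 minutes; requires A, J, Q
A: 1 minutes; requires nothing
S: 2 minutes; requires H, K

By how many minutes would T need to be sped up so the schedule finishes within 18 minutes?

Current finish: 25 minutes; target: 18.
T is on every critical path, so each minute cut from T cuts the finish by one (this holds down to a finish of 17).
Need 25 − 18 = 7 minutes off T → T becomes 3 minutes, finish becomes 18.

7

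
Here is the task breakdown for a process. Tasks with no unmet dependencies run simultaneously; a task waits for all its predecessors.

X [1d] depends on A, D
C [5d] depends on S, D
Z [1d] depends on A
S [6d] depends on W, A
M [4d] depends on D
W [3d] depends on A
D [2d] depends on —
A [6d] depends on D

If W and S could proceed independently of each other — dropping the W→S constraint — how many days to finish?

Original critical path: D→A→W→S→C = 2+6+3+6+5 = 22 ⇒ 22 days.
Without W→S, S's earliest start moves from 11 to 8.
New critical path: D→A→S→C = 2+6+6+5 = 19 ⇒ 19 days.

19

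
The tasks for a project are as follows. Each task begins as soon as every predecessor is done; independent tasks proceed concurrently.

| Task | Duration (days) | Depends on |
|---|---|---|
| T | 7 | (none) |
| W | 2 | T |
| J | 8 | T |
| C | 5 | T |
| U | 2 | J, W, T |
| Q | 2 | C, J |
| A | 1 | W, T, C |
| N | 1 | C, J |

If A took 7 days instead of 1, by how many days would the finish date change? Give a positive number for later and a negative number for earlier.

2

As given, the longest chain is T→J→U = 7+8+2 = 17, so the finish is 17 days.
A is off the critical path — its longest chain is 13 days, giving 4 of slack.
New critical path: T→C→A = 7+5+7 = 19 ⇒ 19 days.
Change in finish: 19 − 17 = +2 days.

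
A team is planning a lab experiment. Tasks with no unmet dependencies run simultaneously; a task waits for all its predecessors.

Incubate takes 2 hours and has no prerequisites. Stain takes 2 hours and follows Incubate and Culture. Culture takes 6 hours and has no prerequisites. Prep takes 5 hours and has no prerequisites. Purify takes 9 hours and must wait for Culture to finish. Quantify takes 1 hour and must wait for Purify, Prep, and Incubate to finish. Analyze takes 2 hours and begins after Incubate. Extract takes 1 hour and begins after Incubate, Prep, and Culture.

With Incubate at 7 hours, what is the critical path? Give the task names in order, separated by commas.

Baseline: Culture→Purify→Quantify = 6+9+1 = 16 → 16 hours.
The longest path through Incubate is only 4 hours, so Incubate has float 12.
The critical path is still Culture→Purify→Quantify; finish is now 16 hours.

Culture, Purify, Quantify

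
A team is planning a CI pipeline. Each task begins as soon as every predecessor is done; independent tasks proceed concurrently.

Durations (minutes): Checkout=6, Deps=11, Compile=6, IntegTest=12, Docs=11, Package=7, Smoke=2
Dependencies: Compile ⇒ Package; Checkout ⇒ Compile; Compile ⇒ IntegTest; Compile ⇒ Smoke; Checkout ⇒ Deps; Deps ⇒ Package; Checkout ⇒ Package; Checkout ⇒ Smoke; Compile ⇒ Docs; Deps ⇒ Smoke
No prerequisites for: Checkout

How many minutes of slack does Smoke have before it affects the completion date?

5

Checkout→Deps→Package = 6+11+7 = 24 sets the makespan at 24 minutes.
The longest chain containing Smoke totals 19 minutes.
Float = 24 − 19 = 5.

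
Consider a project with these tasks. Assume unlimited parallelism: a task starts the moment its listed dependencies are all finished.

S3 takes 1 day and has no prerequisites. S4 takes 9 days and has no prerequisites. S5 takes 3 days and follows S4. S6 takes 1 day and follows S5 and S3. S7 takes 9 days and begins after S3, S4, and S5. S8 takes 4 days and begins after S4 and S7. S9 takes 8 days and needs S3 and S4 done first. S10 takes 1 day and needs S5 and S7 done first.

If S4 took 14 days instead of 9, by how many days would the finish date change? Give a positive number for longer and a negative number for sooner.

5

The binding path is S4→S5→S7→S8 = 9+3+9+4 = 25; finish at 25 days.
S4 lies on that path, so at 14 days the path becomes 30 days.
That remains the longest chain; total 30 days.
Change in finish: 30 − 25 = +5 days.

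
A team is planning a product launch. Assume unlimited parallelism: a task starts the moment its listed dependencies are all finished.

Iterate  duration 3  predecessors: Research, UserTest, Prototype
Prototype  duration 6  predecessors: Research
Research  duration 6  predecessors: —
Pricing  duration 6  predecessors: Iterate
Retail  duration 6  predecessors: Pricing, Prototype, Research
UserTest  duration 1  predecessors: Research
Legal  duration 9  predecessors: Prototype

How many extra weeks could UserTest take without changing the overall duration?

Research→Prototype→Iterate→Pricing→Retail = 6+6+3+6+6 = 27 sets the makespan at 27 weeks.
The longest chain containing UserTest totals 22 weeks.
So UserTest can slip 12 − 7 = 5 weeks.

5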